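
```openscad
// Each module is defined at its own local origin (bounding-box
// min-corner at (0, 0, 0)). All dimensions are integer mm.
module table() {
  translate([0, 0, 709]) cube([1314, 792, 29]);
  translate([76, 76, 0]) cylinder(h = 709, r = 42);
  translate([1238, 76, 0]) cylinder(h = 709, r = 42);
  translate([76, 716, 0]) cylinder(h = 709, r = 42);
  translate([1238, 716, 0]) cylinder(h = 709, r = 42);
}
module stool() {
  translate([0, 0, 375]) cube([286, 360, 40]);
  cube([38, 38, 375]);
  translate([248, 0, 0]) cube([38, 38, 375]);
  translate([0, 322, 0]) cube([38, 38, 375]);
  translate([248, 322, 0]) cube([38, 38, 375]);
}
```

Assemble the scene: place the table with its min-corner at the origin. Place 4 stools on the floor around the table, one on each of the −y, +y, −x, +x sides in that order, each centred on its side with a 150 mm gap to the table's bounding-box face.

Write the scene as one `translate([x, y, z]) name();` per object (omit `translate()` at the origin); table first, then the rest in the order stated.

table();
translate([514, -510, 0]) stool();
translate([514, 942, 0]) stool();
translate([-436, 216, 0]) stool();
translate([1464, 216, 0]) stool();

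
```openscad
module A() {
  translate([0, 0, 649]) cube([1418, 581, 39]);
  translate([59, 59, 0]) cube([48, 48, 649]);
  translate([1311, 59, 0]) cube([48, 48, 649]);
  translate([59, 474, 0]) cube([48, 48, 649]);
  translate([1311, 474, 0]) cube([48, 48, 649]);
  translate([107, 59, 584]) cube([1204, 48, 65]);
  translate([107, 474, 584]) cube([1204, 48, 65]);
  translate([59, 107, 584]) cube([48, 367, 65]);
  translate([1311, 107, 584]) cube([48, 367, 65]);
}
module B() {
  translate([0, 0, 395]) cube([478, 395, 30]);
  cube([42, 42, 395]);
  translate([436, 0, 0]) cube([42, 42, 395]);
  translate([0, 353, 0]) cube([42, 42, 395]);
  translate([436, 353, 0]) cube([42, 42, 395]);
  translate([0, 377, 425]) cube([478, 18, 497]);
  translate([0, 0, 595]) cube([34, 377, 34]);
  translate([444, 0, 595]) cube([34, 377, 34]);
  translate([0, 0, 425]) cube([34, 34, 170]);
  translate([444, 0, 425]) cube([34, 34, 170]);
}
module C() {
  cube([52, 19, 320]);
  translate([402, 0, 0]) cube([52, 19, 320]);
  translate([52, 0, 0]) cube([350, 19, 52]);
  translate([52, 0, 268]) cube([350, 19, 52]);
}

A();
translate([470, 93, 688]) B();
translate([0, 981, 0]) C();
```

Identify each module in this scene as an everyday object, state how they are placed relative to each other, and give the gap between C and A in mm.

The picture frame's nearest face is 400 mm from the table's +y face.

A is a table. B is a chair. C is a picture frame. The chair is on top of the table, centred. The picture frame is on the floor beside the table on its +y side. The gap between the picture frame and the table is 400 mm.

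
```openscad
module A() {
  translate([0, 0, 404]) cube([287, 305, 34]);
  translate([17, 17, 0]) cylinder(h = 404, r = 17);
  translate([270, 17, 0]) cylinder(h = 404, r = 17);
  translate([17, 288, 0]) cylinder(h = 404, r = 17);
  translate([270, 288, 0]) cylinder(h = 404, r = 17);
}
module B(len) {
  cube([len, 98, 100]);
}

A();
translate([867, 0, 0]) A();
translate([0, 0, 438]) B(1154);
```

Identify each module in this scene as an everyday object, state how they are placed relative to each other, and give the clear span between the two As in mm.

A is a stool. B is a beam. A beam spans the tops of two stools. The clear span between the two stools is 580 mm.

Second stool starts at x = 867; first ends at x = 287; clear span = 867 − 287 = 580 mm.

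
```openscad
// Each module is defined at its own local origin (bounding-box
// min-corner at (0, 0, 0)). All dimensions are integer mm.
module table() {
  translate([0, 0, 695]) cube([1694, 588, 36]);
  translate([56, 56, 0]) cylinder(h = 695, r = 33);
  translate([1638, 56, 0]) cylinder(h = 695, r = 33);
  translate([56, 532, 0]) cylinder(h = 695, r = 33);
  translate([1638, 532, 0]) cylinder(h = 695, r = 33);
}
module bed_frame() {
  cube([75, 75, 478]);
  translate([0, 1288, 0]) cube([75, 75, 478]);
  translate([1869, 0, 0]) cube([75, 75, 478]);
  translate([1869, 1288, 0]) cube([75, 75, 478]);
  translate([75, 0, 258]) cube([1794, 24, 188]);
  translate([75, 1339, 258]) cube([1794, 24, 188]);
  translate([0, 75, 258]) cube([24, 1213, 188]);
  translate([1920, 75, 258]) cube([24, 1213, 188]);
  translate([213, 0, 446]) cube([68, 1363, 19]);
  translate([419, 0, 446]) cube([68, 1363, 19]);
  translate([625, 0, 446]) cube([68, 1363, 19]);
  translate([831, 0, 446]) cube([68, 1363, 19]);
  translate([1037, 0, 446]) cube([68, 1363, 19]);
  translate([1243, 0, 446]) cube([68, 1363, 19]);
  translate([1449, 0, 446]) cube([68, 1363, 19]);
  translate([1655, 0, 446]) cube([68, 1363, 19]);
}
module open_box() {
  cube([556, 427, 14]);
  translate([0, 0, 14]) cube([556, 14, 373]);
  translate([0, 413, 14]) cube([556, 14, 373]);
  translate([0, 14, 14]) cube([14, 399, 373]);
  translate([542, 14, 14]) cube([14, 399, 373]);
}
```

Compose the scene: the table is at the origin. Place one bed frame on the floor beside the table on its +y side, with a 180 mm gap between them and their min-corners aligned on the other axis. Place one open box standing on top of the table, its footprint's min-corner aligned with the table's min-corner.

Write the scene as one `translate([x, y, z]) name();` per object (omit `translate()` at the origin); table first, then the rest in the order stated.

table();
translate([0, 768, 0]) bed_frame();
translate([0, 0, 731]) open_box();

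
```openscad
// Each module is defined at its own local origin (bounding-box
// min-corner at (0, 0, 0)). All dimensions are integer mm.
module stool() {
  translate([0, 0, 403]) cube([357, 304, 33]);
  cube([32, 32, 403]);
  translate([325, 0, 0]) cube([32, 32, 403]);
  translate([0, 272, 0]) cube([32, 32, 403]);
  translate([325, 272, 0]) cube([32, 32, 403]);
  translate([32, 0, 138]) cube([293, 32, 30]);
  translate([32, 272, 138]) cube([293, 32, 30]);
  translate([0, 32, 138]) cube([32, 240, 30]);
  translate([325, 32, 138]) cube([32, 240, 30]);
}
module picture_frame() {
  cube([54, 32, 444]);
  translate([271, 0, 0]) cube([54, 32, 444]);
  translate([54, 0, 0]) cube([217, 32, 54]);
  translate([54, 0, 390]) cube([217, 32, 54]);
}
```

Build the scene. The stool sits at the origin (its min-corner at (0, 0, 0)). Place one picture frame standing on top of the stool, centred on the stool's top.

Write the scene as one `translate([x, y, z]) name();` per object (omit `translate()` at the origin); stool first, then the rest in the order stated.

stool();
translate([16, 136, 436]) picture_frame();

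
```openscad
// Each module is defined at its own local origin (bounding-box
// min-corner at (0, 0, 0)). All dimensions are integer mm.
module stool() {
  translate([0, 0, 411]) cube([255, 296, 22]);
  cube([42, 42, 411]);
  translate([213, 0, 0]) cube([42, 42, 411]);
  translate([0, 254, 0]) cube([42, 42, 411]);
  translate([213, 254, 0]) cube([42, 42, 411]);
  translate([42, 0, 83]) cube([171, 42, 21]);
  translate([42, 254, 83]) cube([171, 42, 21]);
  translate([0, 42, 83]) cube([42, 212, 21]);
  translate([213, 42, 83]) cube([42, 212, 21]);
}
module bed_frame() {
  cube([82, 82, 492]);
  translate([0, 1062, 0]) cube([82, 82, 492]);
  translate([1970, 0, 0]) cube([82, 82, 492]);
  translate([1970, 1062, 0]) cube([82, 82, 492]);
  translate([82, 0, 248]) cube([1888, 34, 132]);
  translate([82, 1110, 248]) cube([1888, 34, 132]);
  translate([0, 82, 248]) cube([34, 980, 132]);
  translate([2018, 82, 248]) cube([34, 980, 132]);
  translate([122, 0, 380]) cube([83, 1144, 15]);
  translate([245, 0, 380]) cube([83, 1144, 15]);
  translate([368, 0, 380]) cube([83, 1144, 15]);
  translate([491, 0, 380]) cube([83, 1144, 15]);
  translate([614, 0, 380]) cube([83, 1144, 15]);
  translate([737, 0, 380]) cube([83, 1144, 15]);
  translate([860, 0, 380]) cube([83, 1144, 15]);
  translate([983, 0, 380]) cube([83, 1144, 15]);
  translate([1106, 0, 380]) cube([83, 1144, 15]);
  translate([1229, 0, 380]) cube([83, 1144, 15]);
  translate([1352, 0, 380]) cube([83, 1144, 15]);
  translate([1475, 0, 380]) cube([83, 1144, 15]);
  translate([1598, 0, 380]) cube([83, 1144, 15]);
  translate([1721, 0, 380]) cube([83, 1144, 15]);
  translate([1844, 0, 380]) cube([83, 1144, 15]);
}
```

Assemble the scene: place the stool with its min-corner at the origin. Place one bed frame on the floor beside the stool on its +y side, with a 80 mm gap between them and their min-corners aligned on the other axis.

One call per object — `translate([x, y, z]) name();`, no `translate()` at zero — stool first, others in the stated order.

stool();
translate([0, 376, 0]) bed_frame();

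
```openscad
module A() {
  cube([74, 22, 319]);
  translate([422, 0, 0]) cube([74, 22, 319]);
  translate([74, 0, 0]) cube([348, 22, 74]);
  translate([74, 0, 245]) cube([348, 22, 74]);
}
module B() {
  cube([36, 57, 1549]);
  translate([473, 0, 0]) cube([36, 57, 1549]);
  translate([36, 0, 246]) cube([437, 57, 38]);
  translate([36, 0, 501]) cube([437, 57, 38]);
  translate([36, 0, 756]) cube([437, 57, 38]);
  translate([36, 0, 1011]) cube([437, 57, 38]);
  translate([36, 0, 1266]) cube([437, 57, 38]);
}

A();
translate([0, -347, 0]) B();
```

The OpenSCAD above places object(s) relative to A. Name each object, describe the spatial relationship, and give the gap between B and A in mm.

A is a picture frame. B is a ladder. The ladder is on the floor beside the picture frame on its −y side. The gap between the ladder and the picture frame is 290 mm.

The ladder's nearest face is 290 mm from the picture frame's −y face.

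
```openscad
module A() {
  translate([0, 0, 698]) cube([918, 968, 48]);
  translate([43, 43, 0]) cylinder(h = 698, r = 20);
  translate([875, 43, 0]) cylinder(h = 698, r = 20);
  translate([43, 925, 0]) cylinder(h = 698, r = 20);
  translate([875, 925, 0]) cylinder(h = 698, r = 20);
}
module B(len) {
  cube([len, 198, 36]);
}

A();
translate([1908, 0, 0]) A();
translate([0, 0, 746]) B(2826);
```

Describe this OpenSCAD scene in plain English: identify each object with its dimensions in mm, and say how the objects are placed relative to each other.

A is a table: top 918 mm (x) × 968 mm (y), 48 mm thick, upper face at z = 746 mm, on four round legs of 40 mm diameter, each leg's bounding box inset 23 mm from the nearest pair of top edges, running from z = 0 to the bottom of the top.

B is a rectangular beam 2826 mm long (x), 198 mm deep (y), 36 mm thick (z).

The beam spans the tops of two tables placed 990 mm apart, resting at z = 746 mm.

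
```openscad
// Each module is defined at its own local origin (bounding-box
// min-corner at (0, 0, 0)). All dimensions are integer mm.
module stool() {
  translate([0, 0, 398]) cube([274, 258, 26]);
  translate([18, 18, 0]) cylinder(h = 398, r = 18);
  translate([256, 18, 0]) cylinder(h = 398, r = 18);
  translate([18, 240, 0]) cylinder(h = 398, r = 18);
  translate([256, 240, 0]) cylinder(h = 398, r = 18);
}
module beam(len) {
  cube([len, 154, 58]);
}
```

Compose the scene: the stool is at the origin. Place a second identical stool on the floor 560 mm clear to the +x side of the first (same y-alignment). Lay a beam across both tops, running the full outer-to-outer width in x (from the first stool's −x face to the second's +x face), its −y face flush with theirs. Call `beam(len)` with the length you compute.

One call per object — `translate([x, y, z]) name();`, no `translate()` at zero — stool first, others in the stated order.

stool();
translate([834, 0, 0]) stool();
translate([0, 0, 424]) beam(1108);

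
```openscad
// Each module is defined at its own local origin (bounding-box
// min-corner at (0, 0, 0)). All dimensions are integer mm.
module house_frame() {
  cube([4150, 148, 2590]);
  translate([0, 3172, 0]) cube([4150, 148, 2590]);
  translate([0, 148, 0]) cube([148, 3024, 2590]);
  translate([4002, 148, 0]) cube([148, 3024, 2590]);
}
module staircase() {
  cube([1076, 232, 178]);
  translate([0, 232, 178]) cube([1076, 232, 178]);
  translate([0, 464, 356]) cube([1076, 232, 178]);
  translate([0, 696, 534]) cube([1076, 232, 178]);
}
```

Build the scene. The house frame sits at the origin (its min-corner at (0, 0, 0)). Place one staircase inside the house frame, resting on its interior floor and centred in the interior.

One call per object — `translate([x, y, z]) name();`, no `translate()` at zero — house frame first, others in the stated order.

house_frame();
translate([1537, 1196, 0]) staircase();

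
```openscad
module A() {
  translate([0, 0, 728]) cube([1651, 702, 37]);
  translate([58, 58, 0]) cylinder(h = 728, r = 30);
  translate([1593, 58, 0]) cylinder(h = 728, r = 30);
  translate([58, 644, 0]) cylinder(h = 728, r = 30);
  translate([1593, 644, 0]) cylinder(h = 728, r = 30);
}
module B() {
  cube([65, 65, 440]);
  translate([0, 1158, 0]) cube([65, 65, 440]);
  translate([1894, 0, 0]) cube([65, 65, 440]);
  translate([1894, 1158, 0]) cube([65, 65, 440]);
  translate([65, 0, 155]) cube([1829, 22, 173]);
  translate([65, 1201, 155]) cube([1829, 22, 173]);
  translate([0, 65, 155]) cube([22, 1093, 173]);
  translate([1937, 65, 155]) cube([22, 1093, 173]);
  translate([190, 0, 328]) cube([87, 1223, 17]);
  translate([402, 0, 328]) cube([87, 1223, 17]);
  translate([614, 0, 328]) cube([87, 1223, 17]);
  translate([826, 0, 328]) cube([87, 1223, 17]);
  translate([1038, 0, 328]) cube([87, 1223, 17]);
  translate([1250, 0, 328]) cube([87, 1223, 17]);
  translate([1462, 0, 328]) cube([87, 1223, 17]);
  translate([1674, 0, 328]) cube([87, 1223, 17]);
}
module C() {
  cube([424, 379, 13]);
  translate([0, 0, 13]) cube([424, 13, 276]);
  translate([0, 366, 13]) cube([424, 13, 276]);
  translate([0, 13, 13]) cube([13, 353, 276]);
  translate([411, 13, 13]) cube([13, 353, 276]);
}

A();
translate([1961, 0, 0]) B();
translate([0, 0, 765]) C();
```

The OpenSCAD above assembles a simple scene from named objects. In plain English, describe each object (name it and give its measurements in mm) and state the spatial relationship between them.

A is a table with a 1651×702 mm rectangular top, 37 mm thick, top surface at z = 765 mm, supported by four round legs of 60 mm diameter, each leg's bounding box inset 28 mm from the nearest pair of top edges, running from the floor.

B is a bed frame 1959 mm long (x) by 1223 mm wide (y). Four 65×65 mm corner posts, 440 mm tall, at the corners of the footprint. Four rails of 22 mm thickness and 173 mm height run between adjacent posts with their undersides at z = 155 mm, their outer faces flush with the outside of the frame (the two x-running rails run between the posts' inner faces; the two y-running rails run between the posts' inner faces). 8 slats, each 87 mm wide (x) and 17 mm thick, lie across the top of the two x-running rails, running the full 1223 mm width of the frame in y; the slats are evenly spaced along x between the inner faces of the end posts with equal gaps (rounded down to the nearest mm) at the −x end and between each pair — any rounding remainder accumulates at the +x end.

C is an open storage box with external size 424×379×289 mm and wall thickness 13 mm (the base is also 13 mm thick). The base covers the whole footprint; the four walls stand on the base, with the y-facing walls full-width and the x-facing walls fitting between their inner faces.

The bed frame is on the floor beside the table on its +x side. The open box is on top of the table.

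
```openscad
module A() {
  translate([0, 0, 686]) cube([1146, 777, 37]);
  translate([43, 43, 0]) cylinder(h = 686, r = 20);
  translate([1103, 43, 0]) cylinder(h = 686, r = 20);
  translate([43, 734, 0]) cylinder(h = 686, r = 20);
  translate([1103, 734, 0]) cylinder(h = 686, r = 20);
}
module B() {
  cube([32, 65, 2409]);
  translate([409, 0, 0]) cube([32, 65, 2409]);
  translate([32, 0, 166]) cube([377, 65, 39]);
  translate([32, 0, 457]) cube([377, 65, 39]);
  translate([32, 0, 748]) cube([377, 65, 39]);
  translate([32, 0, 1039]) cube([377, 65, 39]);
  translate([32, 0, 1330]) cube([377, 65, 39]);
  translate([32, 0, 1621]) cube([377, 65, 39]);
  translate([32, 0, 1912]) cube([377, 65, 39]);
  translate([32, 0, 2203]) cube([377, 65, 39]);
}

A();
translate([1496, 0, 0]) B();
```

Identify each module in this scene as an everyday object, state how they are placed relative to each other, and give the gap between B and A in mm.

The ladder's nearest face is 350 mm from the table's +x face.

A is a table. B is a ladder. The ladder is on the floor beside the table on its +x side. The gap between the ladder and the table is 350 mm.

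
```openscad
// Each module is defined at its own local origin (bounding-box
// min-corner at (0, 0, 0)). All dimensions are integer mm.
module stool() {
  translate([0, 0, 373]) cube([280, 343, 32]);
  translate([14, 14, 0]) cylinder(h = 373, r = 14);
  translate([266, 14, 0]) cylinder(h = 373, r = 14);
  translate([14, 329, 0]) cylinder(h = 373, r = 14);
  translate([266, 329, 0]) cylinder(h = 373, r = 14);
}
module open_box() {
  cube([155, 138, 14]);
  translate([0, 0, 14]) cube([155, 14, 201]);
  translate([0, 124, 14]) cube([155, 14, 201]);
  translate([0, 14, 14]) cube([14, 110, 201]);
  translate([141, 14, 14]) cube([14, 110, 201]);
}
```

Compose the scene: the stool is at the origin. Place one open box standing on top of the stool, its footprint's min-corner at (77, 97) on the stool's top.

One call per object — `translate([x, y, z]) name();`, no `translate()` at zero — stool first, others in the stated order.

stool();
translate([77, 97, 405]) open_box();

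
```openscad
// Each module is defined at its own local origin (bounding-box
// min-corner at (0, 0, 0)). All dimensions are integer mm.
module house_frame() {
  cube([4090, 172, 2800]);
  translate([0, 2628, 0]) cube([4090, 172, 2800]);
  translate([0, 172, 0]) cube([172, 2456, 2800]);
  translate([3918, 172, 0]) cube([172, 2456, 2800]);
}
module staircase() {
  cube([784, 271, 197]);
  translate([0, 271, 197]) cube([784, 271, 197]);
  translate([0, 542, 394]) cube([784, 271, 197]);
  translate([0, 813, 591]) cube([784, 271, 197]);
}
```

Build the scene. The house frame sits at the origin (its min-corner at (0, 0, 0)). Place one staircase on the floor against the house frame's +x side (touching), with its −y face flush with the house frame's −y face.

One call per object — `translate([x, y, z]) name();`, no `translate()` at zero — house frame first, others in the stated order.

house_frame();
translate([4090, 0, 0]) staircase();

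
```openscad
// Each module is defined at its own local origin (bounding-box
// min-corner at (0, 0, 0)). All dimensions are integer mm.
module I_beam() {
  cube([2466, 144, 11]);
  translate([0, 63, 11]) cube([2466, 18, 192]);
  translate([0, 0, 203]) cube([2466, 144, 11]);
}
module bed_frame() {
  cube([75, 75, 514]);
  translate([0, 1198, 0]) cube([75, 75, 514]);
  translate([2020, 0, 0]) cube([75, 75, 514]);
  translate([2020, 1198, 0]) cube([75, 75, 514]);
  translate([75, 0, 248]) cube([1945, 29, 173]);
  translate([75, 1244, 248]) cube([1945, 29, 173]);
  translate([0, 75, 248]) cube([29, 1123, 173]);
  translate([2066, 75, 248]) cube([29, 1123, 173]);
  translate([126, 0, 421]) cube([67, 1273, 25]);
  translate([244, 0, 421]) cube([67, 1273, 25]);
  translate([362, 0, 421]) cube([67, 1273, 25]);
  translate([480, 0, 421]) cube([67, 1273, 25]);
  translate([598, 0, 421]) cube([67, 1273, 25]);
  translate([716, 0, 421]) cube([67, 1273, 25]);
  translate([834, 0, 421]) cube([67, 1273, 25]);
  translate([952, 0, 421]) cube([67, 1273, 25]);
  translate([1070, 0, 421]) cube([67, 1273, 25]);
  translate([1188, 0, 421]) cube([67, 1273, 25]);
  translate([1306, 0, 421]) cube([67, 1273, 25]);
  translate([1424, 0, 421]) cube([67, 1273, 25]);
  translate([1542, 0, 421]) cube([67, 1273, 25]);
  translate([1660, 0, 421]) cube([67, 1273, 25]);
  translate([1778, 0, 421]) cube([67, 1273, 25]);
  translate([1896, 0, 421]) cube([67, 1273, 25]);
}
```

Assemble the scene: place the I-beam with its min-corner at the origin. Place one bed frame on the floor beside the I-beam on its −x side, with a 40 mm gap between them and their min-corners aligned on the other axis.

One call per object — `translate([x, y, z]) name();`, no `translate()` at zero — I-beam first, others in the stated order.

I_beam();
translate([-2135, 0, 0]) bed_frame();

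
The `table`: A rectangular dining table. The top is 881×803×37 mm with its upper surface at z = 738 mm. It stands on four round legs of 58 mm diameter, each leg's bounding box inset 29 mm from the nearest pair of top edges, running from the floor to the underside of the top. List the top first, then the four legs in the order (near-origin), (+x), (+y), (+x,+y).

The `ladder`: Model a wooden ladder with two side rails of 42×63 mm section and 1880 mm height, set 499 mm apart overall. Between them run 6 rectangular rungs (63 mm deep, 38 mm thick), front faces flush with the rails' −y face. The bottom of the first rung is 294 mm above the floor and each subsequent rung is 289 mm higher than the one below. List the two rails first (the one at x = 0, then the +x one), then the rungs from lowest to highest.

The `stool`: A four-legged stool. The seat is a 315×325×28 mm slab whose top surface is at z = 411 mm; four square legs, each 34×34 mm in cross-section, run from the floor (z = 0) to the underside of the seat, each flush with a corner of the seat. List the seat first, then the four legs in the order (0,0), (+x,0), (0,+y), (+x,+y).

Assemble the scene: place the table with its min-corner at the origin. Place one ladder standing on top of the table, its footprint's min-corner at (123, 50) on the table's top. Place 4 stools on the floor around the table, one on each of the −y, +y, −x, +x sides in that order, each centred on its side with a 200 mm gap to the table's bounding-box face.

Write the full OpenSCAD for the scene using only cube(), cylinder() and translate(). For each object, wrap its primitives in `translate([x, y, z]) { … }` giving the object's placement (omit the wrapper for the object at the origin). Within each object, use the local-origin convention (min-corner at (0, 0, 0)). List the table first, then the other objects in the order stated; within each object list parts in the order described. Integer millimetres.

translate([0, 0, 701]) cube([881, 803, 37]);
translate([58, 58, 0]) cylinder(h = 701, r = 29);
translate([823, 58, 0]) cylinder(h = 701, r = 29);
translate([58, 745, 0]) cylinder(h = 701, r = 29);
translate([823, 745, 0]) cylinder(h = 701, r = 29);
translate([123, 50, 738]) {
  cube([42, 63, 1880]);
  translate([457, 0, 0]) cube([42, 63, 1880]);
  translate([42, 0, 294]) cube([415, 63, 38]);
  translate([42, 0, 583]) cube([415, 63, 38]);
  translate([42, 0, 872]) cube([415, 63, 38]);
  translate([42, 0, 1161]) cube([415, 63, 38]);
  translate([42, 0, 1450]) cube([415, 63, 38]);
  translate([42, 0, 1739]) cube([415, 63, 38]);
}
translate([283, -525, 0]) {
  translate([0, 0, 383]) cube([315, 325, 28]);
  cube([34, 34, 383]);
  translate([281, 0, 0]) cube([34, 34, 383]);
  translate([0, 291, 0]) cube([34, 34, 383]);
  translate([281, 291, 0]) cube([34, 34, 383]);
}
translate([283, 1003, 0]) {
  translate([0, 0, 383]) cube([315, 325, 28]);
  cube([34, 34, 383]);
  translate([281, 0, 0]) cube([34, 34, 383]);
  translate([0, 291, 0]) cube([34, 34, 383]);
  translate([281, 291, 0]) cube([34, 34, 383]);
}
translate([-515, 239, 0]) {
  translate([0, 0, 383]) cube([315, 325, 28]);
  cube([34, 34, 383]);
  translate([281, 0, 0]) cube([34, 34, 383]);
  translate([0, 291, 0]) cube([34, 34, 383]);
  translate([281, 291, 0]) cube([34, 34, 383]);
}
translate([1081, 239, 0]) {
  translate([0, 0, 383]) cube([315, 325, 28]);
  cube([34, 34, 383]);
  translate([281, 0, 0]) cube([34, 34, 383]);
  translate([0, 291, 0]) cube([34, 34, 383]);
  translate([281, 291, 0]) cube([34, 34, 383]);
}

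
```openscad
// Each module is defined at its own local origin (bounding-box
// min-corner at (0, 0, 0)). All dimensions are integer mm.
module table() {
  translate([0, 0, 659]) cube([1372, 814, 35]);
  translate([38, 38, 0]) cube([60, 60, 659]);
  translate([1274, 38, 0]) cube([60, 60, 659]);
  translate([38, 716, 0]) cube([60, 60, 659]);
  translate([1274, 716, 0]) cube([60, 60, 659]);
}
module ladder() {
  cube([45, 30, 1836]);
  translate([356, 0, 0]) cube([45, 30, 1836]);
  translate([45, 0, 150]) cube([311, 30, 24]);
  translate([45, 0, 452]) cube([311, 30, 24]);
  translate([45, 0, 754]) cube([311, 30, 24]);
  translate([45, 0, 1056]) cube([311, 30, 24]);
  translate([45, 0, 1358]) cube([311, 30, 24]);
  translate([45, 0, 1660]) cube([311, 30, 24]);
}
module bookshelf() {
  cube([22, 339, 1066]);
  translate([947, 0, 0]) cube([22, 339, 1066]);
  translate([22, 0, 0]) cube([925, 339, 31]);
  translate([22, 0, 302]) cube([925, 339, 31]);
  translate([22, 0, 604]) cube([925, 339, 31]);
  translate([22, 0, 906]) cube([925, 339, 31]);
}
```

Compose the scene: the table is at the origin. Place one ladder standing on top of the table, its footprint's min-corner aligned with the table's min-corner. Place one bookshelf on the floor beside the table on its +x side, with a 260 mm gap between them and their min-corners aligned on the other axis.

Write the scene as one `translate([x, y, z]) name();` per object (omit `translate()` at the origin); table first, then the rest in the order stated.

table();
translate([0, 0, 694]) ladder();
translate([1632, 0, 0]) bookshelf();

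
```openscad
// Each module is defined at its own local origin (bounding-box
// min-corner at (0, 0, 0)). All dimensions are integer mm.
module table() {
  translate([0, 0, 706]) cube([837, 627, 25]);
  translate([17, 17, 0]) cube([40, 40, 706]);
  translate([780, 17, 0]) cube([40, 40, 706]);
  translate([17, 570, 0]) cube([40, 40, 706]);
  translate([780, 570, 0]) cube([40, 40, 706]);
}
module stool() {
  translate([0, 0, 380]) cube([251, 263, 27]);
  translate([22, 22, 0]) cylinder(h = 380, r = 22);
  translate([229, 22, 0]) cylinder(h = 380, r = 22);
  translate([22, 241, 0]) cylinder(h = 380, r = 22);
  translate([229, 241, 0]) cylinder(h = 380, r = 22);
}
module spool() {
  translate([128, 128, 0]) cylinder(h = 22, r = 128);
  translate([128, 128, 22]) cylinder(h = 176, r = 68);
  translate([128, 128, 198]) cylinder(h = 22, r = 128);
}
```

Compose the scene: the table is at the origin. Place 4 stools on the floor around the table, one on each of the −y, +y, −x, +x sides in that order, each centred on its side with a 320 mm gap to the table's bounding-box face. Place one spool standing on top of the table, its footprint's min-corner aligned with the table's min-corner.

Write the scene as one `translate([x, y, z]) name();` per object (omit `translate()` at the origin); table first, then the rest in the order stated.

table();
translate([293, -583, 0]) stool();
translate([293, 947, 0]) stool();
translate([-571, 182, 0]) stool();
translate([1157, 182, 0]) stool();
translate([0, 0, 731]) spool();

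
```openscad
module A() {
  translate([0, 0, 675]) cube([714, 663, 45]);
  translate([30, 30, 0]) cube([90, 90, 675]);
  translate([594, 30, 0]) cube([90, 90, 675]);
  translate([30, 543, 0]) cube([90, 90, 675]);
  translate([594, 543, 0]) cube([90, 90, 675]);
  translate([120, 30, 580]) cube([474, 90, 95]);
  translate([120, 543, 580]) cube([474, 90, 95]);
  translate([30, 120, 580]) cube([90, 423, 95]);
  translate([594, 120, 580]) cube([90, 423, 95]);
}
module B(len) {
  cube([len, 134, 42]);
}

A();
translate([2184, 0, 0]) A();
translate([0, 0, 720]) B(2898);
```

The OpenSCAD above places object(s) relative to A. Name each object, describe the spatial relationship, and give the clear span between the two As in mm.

Second table starts at x = 2184; first ends at x = 714; clear span = 2184 − 714 = 1470 mm.

A is a table. B is a beam. A beam spans the tops of two tables. The clear span between the two tables is 1470 mm.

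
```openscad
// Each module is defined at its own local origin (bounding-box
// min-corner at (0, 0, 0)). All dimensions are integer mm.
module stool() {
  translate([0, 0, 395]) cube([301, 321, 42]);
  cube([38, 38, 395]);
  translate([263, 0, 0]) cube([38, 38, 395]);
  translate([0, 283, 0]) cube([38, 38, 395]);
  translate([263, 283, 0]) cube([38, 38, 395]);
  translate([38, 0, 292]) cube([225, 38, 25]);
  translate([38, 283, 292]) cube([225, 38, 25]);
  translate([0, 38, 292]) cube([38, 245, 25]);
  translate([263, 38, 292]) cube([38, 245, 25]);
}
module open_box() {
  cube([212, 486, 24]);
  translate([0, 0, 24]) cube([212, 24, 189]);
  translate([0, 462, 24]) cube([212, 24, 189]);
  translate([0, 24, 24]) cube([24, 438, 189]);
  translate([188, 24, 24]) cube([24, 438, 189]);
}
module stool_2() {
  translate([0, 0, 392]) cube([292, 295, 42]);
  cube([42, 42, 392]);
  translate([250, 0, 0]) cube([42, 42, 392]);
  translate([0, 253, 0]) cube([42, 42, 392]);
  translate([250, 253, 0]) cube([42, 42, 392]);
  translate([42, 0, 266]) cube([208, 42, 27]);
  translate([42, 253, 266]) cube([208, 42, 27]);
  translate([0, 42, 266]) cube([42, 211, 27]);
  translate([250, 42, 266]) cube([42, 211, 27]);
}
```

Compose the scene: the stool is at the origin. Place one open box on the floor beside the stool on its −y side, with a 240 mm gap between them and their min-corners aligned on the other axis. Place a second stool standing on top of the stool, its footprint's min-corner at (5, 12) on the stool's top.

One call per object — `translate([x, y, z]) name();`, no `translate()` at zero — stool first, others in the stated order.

stool();
translate([0, -726, 0]) open_box();
translate([5, 12, 437]) stool_2();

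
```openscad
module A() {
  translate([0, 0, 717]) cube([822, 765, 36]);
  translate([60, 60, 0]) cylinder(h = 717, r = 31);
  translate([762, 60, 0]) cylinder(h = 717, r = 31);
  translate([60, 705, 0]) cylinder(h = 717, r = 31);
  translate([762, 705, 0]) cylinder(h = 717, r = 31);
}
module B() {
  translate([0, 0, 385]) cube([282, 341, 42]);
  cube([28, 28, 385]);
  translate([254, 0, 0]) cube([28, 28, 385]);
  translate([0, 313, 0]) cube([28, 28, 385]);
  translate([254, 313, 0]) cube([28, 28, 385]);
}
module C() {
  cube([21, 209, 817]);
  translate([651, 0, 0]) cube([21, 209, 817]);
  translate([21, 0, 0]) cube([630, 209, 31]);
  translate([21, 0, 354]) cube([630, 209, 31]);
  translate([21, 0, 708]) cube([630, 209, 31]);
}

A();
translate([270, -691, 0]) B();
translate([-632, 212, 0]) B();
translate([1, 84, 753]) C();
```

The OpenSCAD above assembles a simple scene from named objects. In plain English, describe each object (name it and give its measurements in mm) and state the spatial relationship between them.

A is a table: top 822 mm (x) × 765 mm (y), 36 mm thick, upper face at z = 753 mm, on four round legs of 62 mm diameter, each leg's bounding box inset 29 mm from the nearest pair of top edges, running from z = 0 to the bottom of the top.

B is a four-legged stool. The seat is 282×341 mm, 42 mm thick, top at z = 427 mm. It stands on four square legs, each 28×28 mm in cross-section, from z = 0 to the seat underside, each flush with a corner of the seat.

C is an open bookshelf. Two side panels, each 21 mm thick, 209 mm deep and 817 mm tall, stand 672 mm apart (outside-to-outside). Between them sit 3 shelves, each 31 mm thick and 209 mm deep, spanning the full gap between the sides. The bottom shelf rests on the floor (its underside at z = 0) and the clear gap between one shelf's top and the next shelf's underside is 323 mm.

Two stools sit around the table at the −y, −x sides. The bookshelf is on top of the table.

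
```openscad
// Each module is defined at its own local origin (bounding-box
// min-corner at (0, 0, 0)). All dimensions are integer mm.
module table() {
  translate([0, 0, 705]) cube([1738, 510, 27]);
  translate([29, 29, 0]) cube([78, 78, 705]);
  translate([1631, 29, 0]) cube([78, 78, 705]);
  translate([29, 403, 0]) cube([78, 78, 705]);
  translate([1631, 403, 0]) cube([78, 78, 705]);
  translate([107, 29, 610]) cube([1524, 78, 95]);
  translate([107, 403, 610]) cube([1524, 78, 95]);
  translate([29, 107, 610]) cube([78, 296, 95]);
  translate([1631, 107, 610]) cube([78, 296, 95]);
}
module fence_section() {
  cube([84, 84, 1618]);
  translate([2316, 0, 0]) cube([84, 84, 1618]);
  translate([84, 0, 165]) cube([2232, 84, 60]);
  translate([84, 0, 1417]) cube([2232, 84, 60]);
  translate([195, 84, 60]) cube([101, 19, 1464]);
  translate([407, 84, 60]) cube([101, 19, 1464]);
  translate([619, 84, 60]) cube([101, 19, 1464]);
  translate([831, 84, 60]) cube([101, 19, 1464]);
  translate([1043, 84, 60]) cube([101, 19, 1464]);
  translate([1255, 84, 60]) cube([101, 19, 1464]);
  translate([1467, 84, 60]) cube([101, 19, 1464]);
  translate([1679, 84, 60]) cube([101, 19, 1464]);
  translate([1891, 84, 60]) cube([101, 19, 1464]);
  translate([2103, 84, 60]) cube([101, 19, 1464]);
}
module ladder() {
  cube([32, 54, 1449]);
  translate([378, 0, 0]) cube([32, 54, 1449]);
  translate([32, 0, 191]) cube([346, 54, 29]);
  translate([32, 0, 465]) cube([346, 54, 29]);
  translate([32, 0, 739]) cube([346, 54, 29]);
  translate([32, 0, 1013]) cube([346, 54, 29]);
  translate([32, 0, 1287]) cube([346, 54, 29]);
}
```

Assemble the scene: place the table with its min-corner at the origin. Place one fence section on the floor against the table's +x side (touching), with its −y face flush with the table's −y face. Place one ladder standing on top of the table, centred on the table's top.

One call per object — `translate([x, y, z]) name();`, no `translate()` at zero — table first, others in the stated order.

table();
translate([1738, 0, 0]) fence_section();
translate([664, 228, 732]) ladder();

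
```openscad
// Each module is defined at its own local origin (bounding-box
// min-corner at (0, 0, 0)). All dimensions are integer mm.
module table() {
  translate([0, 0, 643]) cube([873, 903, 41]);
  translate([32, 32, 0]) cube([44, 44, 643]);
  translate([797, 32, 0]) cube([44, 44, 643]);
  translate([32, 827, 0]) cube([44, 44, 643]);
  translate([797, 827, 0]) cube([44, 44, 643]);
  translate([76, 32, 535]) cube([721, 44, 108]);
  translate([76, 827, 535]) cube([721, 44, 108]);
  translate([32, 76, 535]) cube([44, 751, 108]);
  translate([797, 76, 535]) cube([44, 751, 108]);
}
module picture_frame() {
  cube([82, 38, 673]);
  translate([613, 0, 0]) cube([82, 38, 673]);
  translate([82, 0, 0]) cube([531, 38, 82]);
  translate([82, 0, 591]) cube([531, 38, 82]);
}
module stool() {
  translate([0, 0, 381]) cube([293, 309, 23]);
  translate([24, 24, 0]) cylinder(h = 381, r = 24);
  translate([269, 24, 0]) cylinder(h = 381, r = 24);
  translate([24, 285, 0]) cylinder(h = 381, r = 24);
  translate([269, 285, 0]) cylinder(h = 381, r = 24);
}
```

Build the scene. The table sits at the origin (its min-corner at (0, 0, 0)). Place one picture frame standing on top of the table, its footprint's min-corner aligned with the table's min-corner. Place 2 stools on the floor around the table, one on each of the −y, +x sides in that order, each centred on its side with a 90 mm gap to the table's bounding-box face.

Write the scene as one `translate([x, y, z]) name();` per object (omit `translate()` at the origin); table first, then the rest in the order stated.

table();
translate([0, 0, 684]) picture_frame();
translate([290, -399, 0]) stool();
translate([963, 297, 0]) stool();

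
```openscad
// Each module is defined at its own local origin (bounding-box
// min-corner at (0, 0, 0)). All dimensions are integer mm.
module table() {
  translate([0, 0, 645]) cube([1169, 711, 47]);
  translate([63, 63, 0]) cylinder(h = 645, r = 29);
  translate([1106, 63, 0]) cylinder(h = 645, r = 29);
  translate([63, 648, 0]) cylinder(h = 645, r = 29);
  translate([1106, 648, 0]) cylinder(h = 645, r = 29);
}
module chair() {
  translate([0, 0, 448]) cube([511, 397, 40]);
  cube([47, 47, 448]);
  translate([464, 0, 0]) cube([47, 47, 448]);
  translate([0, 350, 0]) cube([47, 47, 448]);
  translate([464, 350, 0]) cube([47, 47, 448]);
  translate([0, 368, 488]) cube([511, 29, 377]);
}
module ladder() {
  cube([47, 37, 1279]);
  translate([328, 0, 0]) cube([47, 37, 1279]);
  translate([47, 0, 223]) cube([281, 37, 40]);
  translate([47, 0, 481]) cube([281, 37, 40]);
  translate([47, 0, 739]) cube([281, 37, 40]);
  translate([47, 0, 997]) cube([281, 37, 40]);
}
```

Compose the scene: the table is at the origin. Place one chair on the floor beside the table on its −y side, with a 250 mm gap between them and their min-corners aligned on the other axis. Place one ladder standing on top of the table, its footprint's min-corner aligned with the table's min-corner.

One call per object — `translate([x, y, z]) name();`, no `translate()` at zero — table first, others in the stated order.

table();
translate([0, -647, 0]) chair();
translate([0, 0, 692]) ladder();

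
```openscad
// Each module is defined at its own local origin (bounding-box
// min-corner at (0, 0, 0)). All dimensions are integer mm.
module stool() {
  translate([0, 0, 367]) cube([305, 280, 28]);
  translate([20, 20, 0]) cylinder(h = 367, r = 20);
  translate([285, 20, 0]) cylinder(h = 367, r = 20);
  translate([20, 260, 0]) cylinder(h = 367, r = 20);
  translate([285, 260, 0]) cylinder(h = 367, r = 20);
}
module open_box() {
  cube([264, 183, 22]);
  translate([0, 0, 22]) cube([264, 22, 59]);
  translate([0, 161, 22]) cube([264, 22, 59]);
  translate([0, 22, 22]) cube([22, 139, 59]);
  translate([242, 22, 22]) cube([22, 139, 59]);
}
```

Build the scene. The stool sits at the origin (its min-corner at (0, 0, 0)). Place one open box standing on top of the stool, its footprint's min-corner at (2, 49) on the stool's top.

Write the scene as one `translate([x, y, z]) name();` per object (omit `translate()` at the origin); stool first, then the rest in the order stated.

stool();
translate([2, 49, 395]) open_box();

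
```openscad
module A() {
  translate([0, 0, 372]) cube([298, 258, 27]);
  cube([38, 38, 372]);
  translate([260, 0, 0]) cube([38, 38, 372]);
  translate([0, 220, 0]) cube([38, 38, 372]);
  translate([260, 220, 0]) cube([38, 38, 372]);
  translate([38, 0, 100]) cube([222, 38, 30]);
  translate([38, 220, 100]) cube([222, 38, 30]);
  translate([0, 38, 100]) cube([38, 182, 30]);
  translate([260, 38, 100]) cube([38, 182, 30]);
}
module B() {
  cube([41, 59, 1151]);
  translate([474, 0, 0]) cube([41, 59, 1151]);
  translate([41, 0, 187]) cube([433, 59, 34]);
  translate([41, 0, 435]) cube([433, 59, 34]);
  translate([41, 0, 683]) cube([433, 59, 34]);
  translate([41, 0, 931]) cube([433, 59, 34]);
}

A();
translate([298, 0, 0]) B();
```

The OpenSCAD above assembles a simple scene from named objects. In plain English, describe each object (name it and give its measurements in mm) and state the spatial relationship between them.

A is a four-legged stool. The seat is 298×258 mm, 27 mm thick, top at z = 399 mm. It stands on four square legs, each 38×38 mm in cross-section, from z = 0 to the seat underside, each flush with a corner of the seat. Four stretchers, 38 mm wide and 30 mm tall, connect adjacent legs with their undersides at z = 100 mm, each running between the inner faces of the legs it joins and aligned with the legs' outer faces on the other axis.

B is a straight ladder. Two 41×59 mm vertical rails, 1151 mm tall, stand 515 mm apart (outside-to-outside) with their front faces coplanar on the −y side. 4 rungs, each 59 mm deep and 34 mm tall, span between the inner faces of the rails, front faces flush with the rails. The lowest rung's underside is at z = 187 mm and rungs are spaced 248 mm apart (underside to underside).

The ladder is against the stool's +x side, with their −y faces flush.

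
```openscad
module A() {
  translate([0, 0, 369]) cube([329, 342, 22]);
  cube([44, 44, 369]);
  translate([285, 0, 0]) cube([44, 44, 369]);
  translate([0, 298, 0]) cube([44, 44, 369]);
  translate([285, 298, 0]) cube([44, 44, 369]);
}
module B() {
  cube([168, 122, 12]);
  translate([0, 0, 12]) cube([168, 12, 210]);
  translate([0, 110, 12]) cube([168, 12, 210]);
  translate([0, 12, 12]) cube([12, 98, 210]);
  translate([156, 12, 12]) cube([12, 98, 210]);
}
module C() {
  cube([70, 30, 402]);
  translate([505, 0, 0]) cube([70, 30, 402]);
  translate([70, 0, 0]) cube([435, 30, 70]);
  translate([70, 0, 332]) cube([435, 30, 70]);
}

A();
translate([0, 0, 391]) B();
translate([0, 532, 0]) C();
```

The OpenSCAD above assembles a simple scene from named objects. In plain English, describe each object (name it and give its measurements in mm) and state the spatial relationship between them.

A is a four-legged stool. The seat is 329×342 mm, 22 mm thick, top at z = 391 mm. It stands on four square legs, each 44×44 mm in cross-section, from z = 0 to the seat underside, each flush with a corner of the seat.

B is an open-topped rectangular box: outside dimensions 168×122×222 mm, with a uniform wall and base thickness of 12 mm. The base is a full 168×122 slab on the floor; four walls sit on top of the base. The front and back walls (the −y and +y sides) span the full width; the two side walls fit between them.

C is a rectangular picture frame lying in the x–z plane (depth along y). The opening is 435 mm wide (x) by 262 mm tall (z), surrounded by a border 70 mm wide on all four sides. The frame is 30 mm deep and is made of two full-height vertical stiles with two horizontal rails fitted between them.

The open box is on top of the stool. The picture frame is on the floor beside the stool on its +y side.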